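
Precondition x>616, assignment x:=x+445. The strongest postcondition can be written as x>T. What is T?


Formula: sp(P, x:=E) = exists old_x. (x = E[old_x/x]) AND P[old_x/x] (old_x is the value of x before the assignment; eliminate old_x by solving x = E[old_x/x] for old_x)
Step 1: Precondition P: x>616, i.e. old_x > 616
Step 2: Assignment gives x = old_x + 445, so old_x = x - 445
Step 3: Substitute into P: x - 445 > 616
Step 4: Simplify: x > 616+445 = 1061

1061


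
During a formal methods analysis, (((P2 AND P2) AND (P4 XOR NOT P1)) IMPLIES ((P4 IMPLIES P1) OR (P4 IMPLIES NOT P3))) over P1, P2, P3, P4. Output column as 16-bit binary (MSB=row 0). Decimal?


Formula: (((P2 AND P2) AND (P4 XOR NOT P1)) IMPLIES ((P4 IMPLIES P1) OR (P4 IMPLIES NOT P3))) over P1, P2, P3, P4 (16 rows)
Evaluate each row (bits = P1,P2,P3,P4, MSB first):
  row 0 [0000]: (((0 AND 0) AND (0 XOR NOT 0)) IMPLIES ((0 IMPLIES 0) OR (0 IMPLIES NOT 0))) -> 1
  row 1 [0001]: (((0 AND 0) AND (1 XOR NOT 0)) IMPLIES ((1 IMPLIES 0) OR (1 IMPLIES NOT 0))) -> 1
  row 2 [0010]: (((0 AND 0) AND (0 XOR NOT 0)) IMPLIES ((0 IMPLIES 0) OR (0 IMPLIES NOT 1))) -> 1
  row 3 [0011]: (((0 AND 0) AND (1 XOR NOT 0)) IMPLIES ((1 IMPLIES 0) OR (1 IMPLIES NOT 1))) -> 1
  row 4 [0100]: (((1 AND 1) AND (0 XOR NOT 0)) IMPLIES ((0 IMPLIES 0) OR (0 IMPLIES NOT 0))) -> 1
  row 5 [0101]: (((1 AND 1) AND (1 XOR NOT 0)) IMPLIES ((1 IMPLIES 0) OR (1 IMPLIES NOT 0))) -> 1
  row 6 [0110]: (((1 AND 1) AND (0 XOR NOT 0)) IMPLIES ((0 IMPLIES 0) OR (0 IMPLIES NOT 1))) -> 1
  row 7 [0111]: (((1 AND 1) AND (1 XOR NOT 0)) IMPLIES ((1 IMPLIES 0) OR (1 IMPLIES NOT 1))) -> 1
  row 8 [1000]: (((0 AND 0) AND (0 XOR NOT 1)) IMPLIES ((0 IMPLIES 1) OR (0 IMPLIES NOT 0))) -> 1
  row 9 [1001]: (((0 AND 0) AND (1 XOR NOT 1)) IMPLIES ((1 IMPLIES 1) OR (1 IMPLIES NOT 0))) -> 1
  row 10 [1010]: (((0 AND 0) AND (0 XOR NOT 1)) IMPLIES ((0 IMPLIES 1) OR (0 IMPLIES NOT 1))) -> 1
  row 11 [1011]: (((0 AND 0) AND (1 XOR NOT 1)) IMPLIES ((1 IMPLIES 1) OR (1 IMPLIES NOT 1))) -> 1
  row 12 [1100]: (((1 AND 1) AND (0 XOR NOT 1)) IMPLIES ((0 IMPLIES 1) OR (0 IMPLIES NOT 0))) -> 1
  row 13 [1101]: (((1 AND 1) AND (1 XOR NOT 1)) IMPLIES ((1 IMPLIES 1) OR (1 IMPLIES NOT 0))) -> 1
  row 14 [1110]: (((1 AND 1) AND (0 XOR NOT 1)) IMPLIES ((0 IMPLIES 1) OR (0 IMPLIES NOT 1))) -> 1
  row 15 [1111]: (((1 AND 1) AND (1 XOR NOT 1)) IMPLIES ((1 IMPLIES 1) OR (1 IMPLIES NOT 1))) -> 1
Full result column, 4 rows per line (P1,P2 fixed per line; P3,P4 runs 00..11 left to right):
  rows 0-3 [P1,P2=00]: 1111  = hex F
  rows 4-7 [P1,P2=01]: 1111  = hex F
  rows 8-11 [P1,P2=10]: 1111  = hex F
  rows 12-15 [P1,P2=11]: 1111  = hex F
Output column (row 0 .. row 15) = 1111111111111111
Output column grouped in 4s = 1111 1111 1111 1111 = 0xFFFF
Convert to decimal digit by digit (value = value*16 + digit):
  F -> 15
  15*16 + 15 (F) = 255
  255*16 + 15 (F) = 4095
  4095*16 + 15 (F) = 65535
Decimal = 65535

65535


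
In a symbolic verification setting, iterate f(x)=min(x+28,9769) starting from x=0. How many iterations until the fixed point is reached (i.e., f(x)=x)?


Step 1: x=0, cap=9769, increment=28
Step 2: x grows by 28 each step until capped at 9769; fixed point is x=9769
Step 3: iterations = ceil(9769/28) = 349

349


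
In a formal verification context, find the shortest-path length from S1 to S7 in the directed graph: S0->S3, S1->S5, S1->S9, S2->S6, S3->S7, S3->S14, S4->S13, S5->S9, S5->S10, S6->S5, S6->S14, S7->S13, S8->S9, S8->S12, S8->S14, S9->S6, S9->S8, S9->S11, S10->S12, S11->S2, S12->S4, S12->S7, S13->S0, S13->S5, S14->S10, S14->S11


BFS layer-by-layer from S1:
  dist 0: {S1}
  dist 1: {S5, S9}
  dist 2: {S6, S8, S10, S11}
  dist 3: {S2, S12, S14}
  dist 4: {S4, S7}
  -> S7 reached at distance 4
Shortest path length = 4

4


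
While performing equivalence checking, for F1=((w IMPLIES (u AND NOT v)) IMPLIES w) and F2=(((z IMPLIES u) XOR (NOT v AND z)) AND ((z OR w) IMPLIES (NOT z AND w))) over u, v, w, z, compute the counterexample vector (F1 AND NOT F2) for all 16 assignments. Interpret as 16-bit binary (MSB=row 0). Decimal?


F1 = ((w IMPLIES (u AND NOT v)) IMPLIES w)
F2 = (((z IMPLIES u) XOR (NOT v AND z)) AND ((z OR w) IMPLIES (NOT z AND w)))
Counterexample to F1=>F2 is where F1=1 and F2=0.
Evaluate each row (bits = u,v,w,z, MSB first):
  row 0 [0000]: F1=0 F2=1 -> F1&~F2 -> 0
  row 1 [0001]: F1=0 F2=0 -> F1&~F2 -> 0
  row 2 [0010]: F1=1 F2=1 -> F1&~F2 -> 0
  row 3 [0011]: F1=1 F2=0 -> F1&~F2 -> 1
  row 4 [0100]: F1=0 F2=1 -> F1&~F2 -> 0
  row 5 [0101]: F1=0 F2=0 -> F1&~F2 -> 0
  row 6 [0110]: F1=1 F2=1 -> F1&~F2 -> 0
  row 7 [0111]: F1=1 F2=0 -> F1&~F2 -> 1
  row 8 [1000]: F1=0 F2=1 -> F1&~F2 -> 0
  row 9 [1001]: F1=0 F2=0 -> F1&~F2 -> 0
  row 10 [1010]: F1=1 F2=1 -> F1&~F2 -> 0
  row 11 [1011]: F1=1 F2=0 -> F1&~F2 -> 1
  row 12 [1100]: F1=0 F2=1 -> F1&~F2 -> 0
  row 13 [1101]: F1=0 F2=0 -> F1&~F2 -> 0
  row 14 [1110]: F1=1 F2=1 -> F1&~F2 -> 0
  row 15 [1111]: F1=1 F2=0 -> F1&~F2 -> 1
Full result column, 4 rows per line (u,v fixed per line; w,z runs 00..11 left to right):
  rows 0-3 [u,v=00]: 0001  = hex 1
  rows 4-7 [u,v=01]: 0001  = hex 1
  rows 8-11 [u,v=10]: 0001  = hex 1
  rows 12-15 [u,v=11]: 0001  = hex 1
Counterexample vector (row 0 .. row 15) = 0001000100010001
Output column grouped in 4s = 0001 0001 0001 0001 = 0x1111
Convert to decimal digit by digit (value = value*16 + digit):
  1 -> 1
  1*16 + 1 = 17
  17*16 + 1 = 273
  273*16 + 1 = 4369
Decimal = 4369

4369


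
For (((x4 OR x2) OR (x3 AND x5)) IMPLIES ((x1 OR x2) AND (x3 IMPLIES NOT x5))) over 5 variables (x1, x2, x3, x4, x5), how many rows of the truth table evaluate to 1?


Formula: (((x4 OR x2) OR (x3 AND x5)) IMPLIES ((x1 OR x2) AND (x3 IMPLIES NOT x5))) over 5 vars (32 rows)
Evaluate each row (x1, x2, x3, x4, x5 as bits, MSB first):
  row 0 [00000]: (((0 OR 0) OR (0 AND 0)) IMPLIES ((0 OR 0) AND (0 IMPLIES NOT 0))) -> 1
  row 1 [00001]: (((0 OR 0) OR (0 AND 1)) IMPLIES ((0 OR 0) AND (0 IMPLIES NOT 1))) -> 1
  row 2 [00010]: (((1 OR 0) OR (0 AND 0)) IMPLIES ((0 OR 0) AND (0 IMPLIES NOT 0))) -> 0
  row 3 [00011]: (((1 OR 0) OR (0 AND 1)) IMPLIES ((0 OR 0) AND (0 IMPLIES NOT 1))) -> 0
  row 4 [00100]: (((0 OR 0) OR (1 AND 0)) IMPLIES ((0 OR 0) AND (1 IMPLIES NOT 0))) -> 1
  row 5 [00101]: (((0 OR 0) OR (1 AND 1)) IMPLIES ((0 OR 0) AND (1 IMPLIES NOT 1))) -> 0
  row 6 [00110]: (((1 OR 0) OR (1 AND 0)) IMPLIES ((0 OR 0) AND (1 IMPLIES NOT 0))) -> 0
  row 7 [00111]: (((1 OR 0) OR (1 AND 1)) IMPLIES ((0 OR 0) AND (1 IMPLIES NOT 1))) -> 0
  row 8 [01000]: (((0 OR 1) OR (0 AND 0)) IMPLIES ((0 OR 1) AND (0 IMPLIES NOT 0))) -> 1
  row 9 [01001]: (((0 OR 1) OR (0 AND 1)) IMPLIES ((0 OR 1) AND (0 IMPLIES NOT 1))) -> 1
  row 10 [01010]: (((1 OR 1) OR (0 AND 0)) IMPLIES ((0 OR 1) AND (0 IMPLIES NOT 0))) -> 1
  row 11 [01011]: (((1 OR 1) OR (0 AND 1)) IMPLIES ((0 OR 1) AND (0 IMPLIES NOT 1))) -> 1
  row 12 [01100]: (((0 OR 1) OR (1 AND 0)) IMPLIES ((0 OR 1) AND (1 IMPLIES NOT 0))) -> 1
  row 13 [01101]: (((0 OR 1) OR (1 AND 1)) IMPLIES ((0 OR 1) AND (1 IMPLIES NOT 1))) -> 0
  row 14 [01110]: (((1 OR 1) OR (1 AND 0)) IMPLIES ((0 OR 1) AND (1 IMPLIES NOT 0))) -> 1
  row 15 [01111]: (((1 OR 1) OR (1 AND 1)) IMPLIES ((0 OR 1) AND (1 IMPLIES NOT 1))) -> 0
  row 16 [10000]: (((0 OR 0) OR (0 AND 0)) IMPLIES ((1 OR 0) AND (0 IMPLIES NOT 0))) -> 1
  row 17 [10001]: (((0 OR 0) OR (0 AND 1)) IMPLIES ((1 OR 0) AND (0 IMPLIES NOT 1))) -> 1
  row 18 [10010]: (((1 OR 0) OR (0 AND 0)) IMPLIES ((1 OR 0) AND (0 IMPLIES NOT 0))) -> 1
  row 19 [10011]: (((1 OR 0) OR (0 AND 1)) IMPLIES ((1 OR 0) AND (0 IMPLIES NOT 1))) -> 1
  row 20 [10100]: (((0 OR 0) OR (1 AND 0)) IMPLIES ((1 OR 0) AND (1 IMPLIES NOT 0))) -> 1
  row 21 [10101]: (((0 OR 0) OR (1 AND 1)) IMPLIES ((1 OR 0) AND (1 IMPLIES NOT 1))) -> 0
  row 22 [10110]: (((1 OR 0) OR (1 AND 0)) IMPLIES ((1 OR 0) AND (1 IMPLIES NOT 0))) -> 1
  row 23 [10111]: (((1 OR 0) OR (1 AND 1)) IMPLIES ((1 OR 0) AND (1 IMPLIES NOT 1))) -> 0
  row 24 [11000]: (((0 OR 1) OR (0 AND 0)) IMPLIES ((1 OR 1) AND (0 IMPLIES NOT 0))) -> 1
  row 25 [11001]: (((0 OR 1) OR (0 AND 1)) IMPLIES ((1 OR 1) AND (0 IMPLIES NOT 1))) -> 1
  row 26 [11010]: (((1 OR 1) OR (0 AND 0)) IMPLIES ((1 OR 1) AND (0 IMPLIES NOT 0))) -> 1
  row 27 [11011]: (((1 OR 1) OR (0 AND 1)) IMPLIES ((1 OR 1) AND (0 IMPLIES NOT 1))) -> 1
  row 28 [11100]: (((0 OR 1) OR (1 AND 0)) IMPLIES ((1 OR 1) AND (1 IMPLIES NOT 0))) -> 1
  row 29 [11101]: (((0 OR 1) OR (1 AND 1)) IMPLIES ((1 OR 1) AND (1 IMPLIES NOT 1))) -> 0
  row 30 [11110]: (((1 OR 1) OR (1 AND 0)) IMPLIES ((1 OR 1) AND (1 IMPLIES NOT 0))) -> 1
  row 31 [11111]: (((1 OR 1) OR (1 AND 1)) IMPLIES ((1 OR 1) AND (1 IMPLIES NOT 1))) -> 0
Full result column, 8 rows per line (x1,x2 fixed per line; x3,x4,x5 runs 000..111 left to right):
  rows 0-7 [x1,x2=00]: 11001000  (ones: 3)
  rows 8-15 [x1,x2=01]: 11111010  (ones: 6)
  rows 16-23 [x1,x2=10]: 11111010  (ones: 6)
  rows 24-31 [x1,x2=11]: 11111010  (ones: 6)
Count of 1-rows = 3+6+6+6 = 21

21


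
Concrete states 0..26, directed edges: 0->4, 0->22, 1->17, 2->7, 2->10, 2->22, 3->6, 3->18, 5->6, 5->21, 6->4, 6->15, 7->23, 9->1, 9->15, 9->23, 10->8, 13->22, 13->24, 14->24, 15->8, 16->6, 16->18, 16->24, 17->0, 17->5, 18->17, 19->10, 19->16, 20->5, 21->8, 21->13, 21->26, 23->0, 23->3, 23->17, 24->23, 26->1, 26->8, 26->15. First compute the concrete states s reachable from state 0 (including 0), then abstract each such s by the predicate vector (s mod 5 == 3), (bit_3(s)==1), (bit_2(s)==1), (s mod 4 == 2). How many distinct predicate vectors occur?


BFS from 0:
Concrete reachable: {0, 4, 22}
Abstract via predicates (s mod 5 == 3), (bit_3(s)==1), (bit_2(s)==1), (s mod 4 == 2):
  (0,0,0,0) <- {0}
  (0,0,1,0) <- {4}
  (0,0,1,1) <- {22}
Distinct abstract states = 3

3


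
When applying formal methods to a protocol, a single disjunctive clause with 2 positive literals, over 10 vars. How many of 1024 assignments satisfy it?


Step 1: Total=2^10=1024
Step 2: Unsat when all 2 false: 2^8=256
Step 3: Sat=1024-256=768

768


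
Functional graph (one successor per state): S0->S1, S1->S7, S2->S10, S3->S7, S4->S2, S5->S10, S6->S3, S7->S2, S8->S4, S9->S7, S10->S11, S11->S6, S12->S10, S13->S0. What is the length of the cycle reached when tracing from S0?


Trace from S0 until a state repeats:
  S0 -> S1 -> S7 -> S2 -> S10 -> S11 -> S6 -> S3 -> S7
S7 first seen at step 2, revisited at step 8.
Cycle length = 8 - 2 = 6

6


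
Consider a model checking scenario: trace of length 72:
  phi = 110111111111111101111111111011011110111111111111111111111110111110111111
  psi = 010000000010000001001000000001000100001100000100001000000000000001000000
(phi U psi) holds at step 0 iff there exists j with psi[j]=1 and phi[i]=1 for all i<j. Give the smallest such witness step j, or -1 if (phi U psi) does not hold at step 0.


(phi U psi) at 0: need smallest j with psi[j]=1 and phi[i]=1 for all i in [0,j).
Scan from step 0:
  step 0: phi=1, psi=0 -> continue
  step 1: psi=1 and phi held for [0,1) -> witness found
Witness step = 1

1


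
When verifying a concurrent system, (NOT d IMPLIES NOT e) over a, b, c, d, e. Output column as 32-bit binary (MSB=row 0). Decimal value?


Formula: (NOT d IMPLIES NOT e) over a, b, c, d, e (32 rows)
Evaluate each row (bits = a,b,c,d,e, MSB first):
  row 0 [00000]: (NOT 0 IMPLIES NOT 0) -> 1
  row 1 [00001]: (NOT 0 IMPLIES NOT 1) -> 0
  row 2 [00010]: (NOT 1 IMPLIES NOT 0) -> 1
  row 3 [00011]: (NOT 1 IMPLIES NOT 1) -> 1
  row 4 [00100]: (NOT 0 IMPLIES NOT 0) -> 1
  row 5 [00101]: (NOT 0 IMPLIES NOT 1) -> 0
  row 6 [00110]: (NOT 1 IMPLIES NOT 0) -> 1
  row 7 [00111]: (NOT 1 IMPLIES NOT 1) -> 1
  row 8 [01000]: (NOT 0 IMPLIES NOT 0) -> 1
  row 9 [01001]: (NOT 0 IMPLIES NOT 1) -> 0
  row 10 [01010]: (NOT 1 IMPLIES NOT 0) -> 1
  row 11 [01011]: (NOT 1 IMPLIES NOT 1) -> 1
  row 12 [01100]: (NOT 0 IMPLIES NOT 0) -> 1
  row 13 [01101]: (NOT 0 IMPLIES NOT 1) -> 0
  row 14 [01110]: (NOT 1 IMPLIES NOT 0) -> 1
  row 15 [01111]: (NOT 1 IMPLIES NOT 1) -> 1
  row 16 [10000]: (NOT 0 IMPLIES NOT 0) -> 1
  row 17 [10001]: (NOT 0 IMPLIES NOT 1) -> 0
  row 18 [10010]: (NOT 1 IMPLIES NOT 0) -> 1
  row 19 [10011]: (NOT 1 IMPLIES NOT 1) -> 1
  row 20 [10100]: (NOT 0 IMPLIES NOT 0) -> 1
  row 21 [10101]: (NOT 0 IMPLIES NOT 1) -> 0
  row 22 [10110]: (NOT 1 IMPLIES NOT 0) -> 1
  row 23 [10111]: (NOT 1 IMPLIES NOT 1) -> 1
  row 24 [11000]: (NOT 0 IMPLIES NOT 0) -> 1
  row 25 [11001]: (NOT 0 IMPLIES NOT 1) -> 0
  row 26 [11010]: (NOT 1 IMPLIES NOT 0) -> 1
  row 27 [11011]: (NOT 1 IMPLIES NOT 1) -> 1
  row 28 [11100]: (NOT 0 IMPLIES NOT 0) -> 1
  row 29 [11101]: (NOT 0 IMPLIES NOT 1) -> 0
  row 30 [11110]: (NOT 1 IMPLIES NOT 0) -> 1
  row 31 [11111]: (NOT 1 IMPLIES NOT 1) -> 1
Full result column, 4 rows per line (a,b,c fixed per line; d,e runs 00..11 left to right):
  rows 0-3 [a,b,c=000]: 1011  = hex B
  rows 4-7 [a,b,c=001]: 1011  = hex B
  rows 8-11 [a,b,c=010]: 1011  = hex B
  rows 12-15 [a,b,c=011]: 1011  = hex B
  rows 16-19 [a,b,c=100]: 1011  = hex B
  rows 20-23 [a,b,c=101]: 1011  = hex B
  rows 24-27 [a,b,c=110]: 1011  = hex B
  rows 28-31 [a,b,c=111]: 1011  = hex B
Output column (row 0 .. row 31) = 10111011101110111011101110111011
Output column grouped in 4s = 1011 1011 1011 1011 1011 1011 1011 1011 = 0xBBBBBBBB
Convert to decimal digit by digit (value = value*16 + digit):
  B -> 11
  11*16 + 11 (B) = 187
  187*16 + 11 (B) = 3003
  3003*16 + 11 (B) = 48059
  48059*16 + 11 (B) = 768955
  768955*16 + 11 (B) = 12303291
  12303291*16 + 11 (B) = 196852667
  196852667*16 + 11 (B) = 3149642683
Decimal = 3149642683

3149642683


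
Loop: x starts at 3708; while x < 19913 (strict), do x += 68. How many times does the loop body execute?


Step 1: x goes from 3708 toward 19913 by 68; the body runs while x<19913, so iterations = ceil((bound-start)/step)
Step 2: Distance=16205
Step 3: ceil(16205/68)=239

239


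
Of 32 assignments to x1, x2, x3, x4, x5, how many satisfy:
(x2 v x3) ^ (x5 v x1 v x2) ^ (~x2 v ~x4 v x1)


CNF with 3 clauses over 5 vars (32 assignments).
An assignment satisfies CNF iff every clause has >=1 true literal.
Check each row (bits = x1,x2,x3,x4,x5; clause T/F shown):
  row 0 [00000]: clauses=FFT -> 0
  row 1 [00001]: clauses=FTT -> 0
  row 2 [00010]: clauses=FFT -> 0
  row 3 [00011]: clauses=FTT -> 0
  row 4 [00100]: clauses=TFT -> 0
  row 5 [00101]: clauses=TTT -> 1
  row 6 [00110]: clauses=TFT -> 0
  row 7 [00111]: clauses=TTT -> 1
  row 8 [01000]: clauses=TTT -> 1
  row 9 [01001]: clauses=TTT -> 1
  row 10 [01010]: clauses=TTF -> 0
  row 11 [01011]: clauses=TTF -> 0
  row 12 [01100]: clauses=TTT -> 1
  row 13 [01101]: clauses=TTT -> 1
  row 14 [01110]: clauses=TTF -> 0
  row 15 [01111]: clauses=TTF -> 0
  row 16 [10000]: clauses=FTT -> 0
  row 17 [10001]: clauses=FTT -> 0
  row 18 [10010]: clauses=FTT -> 0
  row 19 [10011]: clauses=FTT -> 0
  row 20 [10100]: clauses=TTT -> 1
  row 21 [10101]: clauses=TTT -> 1
  row 22 [10110]: clauses=TTT -> 1
  row 23 [10111]: clauses=TTT -> 1
  row 24 [11000]: clauses=TTT -> 1
  row 25 [11001]: clauses=TTT -> 1
  row 26 [11010]: clauses=TTT -> 1
  row 27 [11011]: clauses=TTT -> 1
  row 28 [11100]: clauses=TTT -> 1
  row 29 [11101]: clauses=TTT -> 1
  row 30 [11110]: clauses=TTT -> 1
  row 31 [11111]: clauses=TTT -> 1
Full result column, 8 rows per line (x1,x2 fixed per line; x3,x4,x5 runs 000..111 left to right):
  rows 0-7 [x1,x2=00]: 00000101  (ones: 2)
  rows 8-15 [x1,x2=01]: 11001100  (ones: 4)
  rows 16-23 [x1,x2=10]: 00001111  (ones: 4)
  rows 24-31 [x1,x2=11]: 11111111  (ones: 8)
Satisfying assignments = 2+4+4+8 = 18

18


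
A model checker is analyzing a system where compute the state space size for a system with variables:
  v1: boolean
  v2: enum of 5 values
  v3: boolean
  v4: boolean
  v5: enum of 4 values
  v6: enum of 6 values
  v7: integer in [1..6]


State space = product of domain sizes of all variables.
Domain sizes:
  v1 (boolean): 2
  v2 (enum of 5 values): 5
  v3 (boolean): 2
  v4 (boolean): 2
  v5 (enum of 4 values): 4
  v6 (enum of 6 values): 6
  v7 (integer in [1..6]): 6
Product = 2 * 5 * 2 * 2 * 4 * 6 * 6 = 5760

5760


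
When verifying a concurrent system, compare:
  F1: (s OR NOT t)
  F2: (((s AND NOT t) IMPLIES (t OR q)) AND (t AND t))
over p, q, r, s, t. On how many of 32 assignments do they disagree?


F1 = (s OR NOT t)
F2 = (((s AND NOT t) IMPLIES (t OR q)) AND (t AND t))
Evaluate both on each of 32 rows (bits = p,q,r,s,t):
  row 0 [00000]: F1=1 F2=0 (differ) -> 1
  row 1 [00001]: F1=0 F2=1 (differ) -> 1
  row 2 [00010]: F1=1 F2=0 (differ) -> 1
  row 3 [00011]: F1=1 F2=1 -> 0
  row 4 [00100]: F1=1 F2=0 (differ) -> 1
  row 5 [00101]: F1=0 F2=1 (differ) -> 1
  row 6 [00110]: F1=1 F2=0 (differ) -> 1
  row 7 [00111]: F1=1 F2=1 -> 0
  row 8 [01000]: F1=1 F2=0 (differ) -> 1
  row 9 [01001]: F1=0 F2=1 (differ) -> 1
  row 10 [01010]: F1=1 F2=0 (differ) -> 1
  row 11 [01011]: F1=1 F2=1 -> 0
  row 12 [01100]: F1=1 F2=0 (differ) -> 1
  row 13 [01101]: F1=0 F2=1 (differ) -> 1
  row 14 [01110]: F1=1 F2=0 (differ) -> 1
  row 15 [01111]: F1=1 F2=1 -> 0
  row 16 [10000]: F1=1 F2=0 (differ) -> 1
  row 17 [10001]: F1=0 F2=1 (differ) -> 1
  row 18 [10010]: F1=1 F2=0 (differ) -> 1
  row 19 [10011]: F1=1 F2=1 -> 0
  row 20 [10100]: F1=1 F2=0 (differ) -> 1
  row 21 [10101]: F1=0 F2=1 (differ) -> 1
  row 22 [10110]: F1=1 F2=0 (differ) -> 1
  row 23 [10111]: F1=1 F2=1 -> 0
  row 24 [11000]: F1=1 F2=0 (differ) -> 1
  row 25 [11001]: F1=0 F2=1 (differ) -> 1
  row 26 [11010]: F1=1 F2=0 (differ) -> 1
  row 27 [11011]: F1=1 F2=1 -> 0
  row 28 [11100]: F1=1 F2=0 (differ) -> 1
  row 29 [11101]: F1=0 F2=1 (differ) -> 1
  row 30 [11110]: F1=1 F2=0 (differ) -> 1
  row 31 [11111]: F1=1 F2=1 -> 0
Full result column, 8 rows per line (p,q fixed per line; r,s,t runs 000..111 left to right):
  rows 0-7 [p,q=00]: 11101110  (ones: 6)
  rows 8-15 [p,q=01]: 11101110  (ones: 6)
  rows 16-23 [p,q=10]: 11101110  (ones: 6)
  rows 24-31 [p,q=11]: 11101110  (ones: 6)
Disagreements = 6+6+6+6 = 24

24


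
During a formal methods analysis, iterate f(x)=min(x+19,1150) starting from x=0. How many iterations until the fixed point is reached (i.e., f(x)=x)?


Step 1: x=0, cap=1150, increment=19
Step 2: x grows by 19 each step until capped at 1150; fixed point is x=1150
Step 3: iterations = ceil(1150/19) = 61

61


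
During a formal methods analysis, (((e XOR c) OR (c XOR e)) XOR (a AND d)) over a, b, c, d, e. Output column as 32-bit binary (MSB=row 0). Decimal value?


Formula: (((e XOR c) OR (c XOR e)) XOR (a AND d)) over a, b, c, d, e (32 rows)
Evaluate each row (bits = a,b,c,d,e, MSB first):
  row 0 [00000]: (((0 XOR 0) OR (0 XOR 0)) XOR (0 AND 0)) -> 0
  row 1 [00001]: (((1 XOR 0) OR (0 XOR 1)) XOR (0 AND 0)) -> 1
  row 2 [00010]: (((0 XOR 0) OR (0 XOR 0)) XOR (0 AND 1)) -> 0
  row 3 [00011]: (((1 XOR 0) OR (0 XOR 1)) XOR (0 AND 1)) -> 1
  row 4 [00100]: (((0 XOR 1) OR (1 XOR 0)) XOR (0 AND 0)) -> 1
  row 5 [00101]: (((1 XOR 1) OR (1 XOR 1)) XOR (0 AND 0)) -> 0
  row 6 [00110]: (((0 XOR 1) OR (1 XOR 0)) XOR (0 AND 1)) -> 1
  row 7 [00111]: (((1 XOR 1) OR (1 XOR 1)) XOR (0 AND 1)) -> 0
  row 8 [01000]: (((0 XOR 0) OR (0 XOR 0)) XOR (0 AND 0)) -> 0
  row 9 [01001]: (((1 XOR 0) OR (0 XOR 1)) XOR (0 AND 0)) -> 1
  row 10 [01010]: (((0 XOR 0) OR (0 XOR 0)) XOR (0 AND 1)) -> 0
  row 11 [01011]: (((1 XOR 0) OR (0 XOR 1)) XOR (0 AND 1)) -> 1
  row 12 [01100]: (((0 XOR 1) OR (1 XOR 0)) XOR (0 AND 0)) -> 1
  row 13 [01101]: (((1 XOR 1) OR (1 XOR 1)) XOR (0 AND 0)) -> 0
  row 14 [01110]: (((0 XOR 1) OR (1 XOR 0)) XOR (0 AND 1)) -> 1
  row 15 [01111]: (((1 XOR 1) OR (1 XOR 1)) XOR (0 AND 1)) -> 0
  row 16 [10000]: (((0 XOR 0) OR (0 XOR 0)) XOR (1 AND 0)) -> 0
  row 17 [10001]: (((1 XOR 0) OR (0 XOR 1)) XOR (1 AND 0)) -> 1
  row 18 [10010]: (((0 XOR 0) OR (0 XOR 0)) XOR (1 AND 1)) -> 1
  row 19 [10011]: (((1 XOR 0) OR (0 XOR 1)) XOR (1 AND 1)) -> 0
  row 20 [10100]: (((0 XOR 1) OR (1 XOR 0)) XOR (1 AND 0)) -> 1
  row 21 [10101]: (((1 XOR 1) OR (1 XOR 1)) XOR (1 AND 0)) -> 0
  row 22 [10110]: (((0 XOR 1) OR (1 XOR 0)) XOR (1 AND 1)) -> 0
  row 23 [10111]: (((1 XOR 1) OR (1 XOR 1)) XOR (1 AND 1)) -> 1
  row 24 [11000]: (((0 XOR 0) OR (0 XOR 0)) XOR (1 AND 0)) -> 0
  row 25 [11001]: (((1 XOR 0) OR (0 XOR 1)) XOR (1 AND 0)) -> 1
  row 26 [11010]: (((0 XOR 0) OR (0 XOR 0)) XOR (1 AND 1)) -> 1
  row 27 [11011]: (((1 XOR 0) OR (0 XOR 1)) XOR (1 AND 1)) -> 0
  row 28 [11100]: (((0 XOR 1) OR (1 XOR 0)) XOR (1 AND 0)) -> 1
  row 29 [11101]: (((1 XOR 1) OR (1 XOR 1)) XOR (1 AND 0)) -> 0
  row 30 [11110]: (((0 XOR 1) OR (1 XOR 0)) XOR (1 AND 1)) -> 0
  row 31 [11111]: (((1 XOR 1) OR (1 XOR 1)) XOR (1 AND 1)) -> 1
Full result column, 4 rows per line (a,b,c fixed per line; d,e runs 00..11 left to right):
  rows 0-3 [a,b,c=000]: 0101  = hex 5
  rows 4-7 [a,b,c=001]: 1010  = hex A
  rows 8-11 [a,b,c=010]: 0101  = hex 5
  rows 12-15 [a,b,c=011]: 1010  = hex A
  rows 16-19 [a,b,c=100]: 0110  = hex 6
  rows 20-23 [a,b,c=101]: 1001  = hex 9
  rows 24-27 [a,b,c=110]: 0110  = hex 6
  rows 28-31 [a,b,c=111]: 1001  = hex 9
Output column (row 0 .. row 31) = 01011010010110100110100101101001
Output column grouped in 4s = 0101 1010 0101 1010 0110 1001 0110 1001 = 0x5A5A6969
Convert to decimal digit by digit (value = value*16 + digit):
  5 -> 5
  5*16 + 10 (A) = 90
  90*16 + 5 = 1445
  1445*16 + 10 (A) = 23130
  23130*16 + 6 = 370086
  370086*16 + 9 = 5921385
  5921385*16 + 6 = 94742166
  94742166*16 + 9 = 1515874665
Decimal = 1515874665

1515874665


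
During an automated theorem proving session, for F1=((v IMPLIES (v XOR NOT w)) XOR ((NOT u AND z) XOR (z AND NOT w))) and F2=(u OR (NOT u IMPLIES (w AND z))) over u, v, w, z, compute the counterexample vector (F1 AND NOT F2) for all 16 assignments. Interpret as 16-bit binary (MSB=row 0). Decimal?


F1 = ((v IMPLIES (v XOR NOT w)) XOR ((NOT u AND z) XOR (z AND NOT w)))
F2 = (u OR (NOT u IMPLIES (w AND z)))
Counterexample to F1=>F2 is where F1=1 and F2=0.
Evaluate each row (bits = u,v,w,z, MSB first):
  row 0 [0000]: F1=1 F2=0 -> F1&~F2 -> 1
  row 1 [0001]: F1=1 F2=0 -> F1&~F2 -> 1
  row 2 [0010]: F1=1 F2=0 -> F1&~F2 -> 1
  row 3 [0011]: F1=0 F2=1 -> F1&~F2 -> 0
  row 4 [0100]: F1=0 F2=0 -> F1&~F2 -> 0
  row 5 [0101]: F1=0 F2=0 -> F1&~F2 -> 0
  row 6 [0110]: F1=1 F2=0 -> F1&~F2 -> 1
  row 7 [0111]: F1=0 F2=1 -> F1&~F2 -> 0
  row 8 [1000]: F1=1 F2=1 -> F1&~F2 -> 0
  row 9 [1001]: F1=0 F2=1 -> F1&~F2 -> 0
  row 10 [1010]: F1=1 F2=1 -> F1&~F2 -> 0
  row 11 [1011]: F1=1 F2=1 -> F1&~F2 -> 0
  row 12 [1100]: F1=0 F2=1 -> F1&~F2 -> 0
  row 13 [1101]: F1=1 F2=1 -> F1&~F2 -> 0
  row 14 [1110]: F1=1 F2=1 -> F1&~F2 -> 0
  row 15 [1111]: F1=1 F2=1 -> F1&~F2 -> 0
Full result column, 4 rows per line (u,v fixed per line; w,z runs 00..11 left to right):
  rows 0-3 [u,v=00]: 1110  = hex E
  rows 4-7 [u,v=01]: 0010  = hex 2
  rows 8-11 [u,v=10]: 0000  = hex 0
  rows 12-15 [u,v=11]: 0000  = hex 0
Counterexample vector (row 0 .. row 15) = 1110001000000000
Output column grouped in 4s = 1110 0010 0000 0000 = 0xE200
Convert to decimal digit by digit (value = value*16 + digit):
  E -> 14
  14*16 + 2 = 226
  226*16 + 0 = 3616
  3616*16 + 0 = 57856
Decimal = 57856

57856


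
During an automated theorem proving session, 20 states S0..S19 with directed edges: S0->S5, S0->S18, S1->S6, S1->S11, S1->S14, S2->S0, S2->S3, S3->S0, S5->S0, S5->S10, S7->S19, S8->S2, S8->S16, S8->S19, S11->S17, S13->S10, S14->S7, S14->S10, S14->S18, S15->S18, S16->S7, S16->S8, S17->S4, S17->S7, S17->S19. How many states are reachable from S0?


BFS from S0:
  layer 0: {S0}
  layer 1: {S5, S18}
  layer 2: {S10}
Reachable set: {S0, S5, S10, S18}
Count = 4

4


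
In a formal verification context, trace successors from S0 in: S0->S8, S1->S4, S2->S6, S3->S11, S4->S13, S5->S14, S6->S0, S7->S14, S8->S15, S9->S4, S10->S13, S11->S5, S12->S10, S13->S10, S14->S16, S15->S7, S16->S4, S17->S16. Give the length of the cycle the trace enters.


Trace from S0 until a state repeats:
  S0 -> S8 -> S15 -> S7 -> S14 -> S16 -> S4 -> S13 -> S10 -> S13
S13 first seen at step 7, revisited at step 9.
Cycle length = 9 - 7 = 2

2


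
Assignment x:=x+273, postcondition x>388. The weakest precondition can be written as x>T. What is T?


Formula: wp(x:=E, P) = P[E/x] (substitute E for x in postcondition)
Step 1: Postcondition: x>388
Step 2: Substitute x+273 for x: x+273>388
Step 3: Solve for x: x > 388-273 = 115

115


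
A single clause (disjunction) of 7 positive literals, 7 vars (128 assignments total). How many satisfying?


Step 1: Total=2^7=128
Step 2: Unsat when all 7 false: 2^0=1
Step 3: Sat=128-1=127

127


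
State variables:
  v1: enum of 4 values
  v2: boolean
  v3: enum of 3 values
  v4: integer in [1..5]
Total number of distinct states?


State space = product of domain sizes of all variables.
Domain sizes:
  v1 (enum of 4 values): 4
  v2 (boolean): 2
  v3 (enum of 3 values): 3
  v4 (integer in [1..5]): 5
Product = 4 * 2 * 3 * 5 = 120

120


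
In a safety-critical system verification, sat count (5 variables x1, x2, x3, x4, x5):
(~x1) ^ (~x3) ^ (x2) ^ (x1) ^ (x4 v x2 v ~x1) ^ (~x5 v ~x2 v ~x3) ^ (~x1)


CNF with 7 clauses over 5 vars (32 assignments).
An assignment satisfies CNF iff every clause has >=1 true literal.
Check each row (bits = x1,x2,x3,x4,x5; clause T/F shown):
  row 0 [00000]: clauses=TTFFTTT -> 0
  row 1 [00001]: clauses=TTFFTTT -> 0
  row 2 [00010]: clauses=TTFFTTT -> 0
  row 3 [00011]: clauses=TTFFTTT -> 0
  row 4 [00100]: clauses=TFFFTTT -> 0
  row 5 [00101]: clauses=TFFFTTT -> 0
  row 6 [00110]: clauses=TFFFTTT -> 0
  row 7 [00111]: clauses=TFFFTTT -> 0
  row 8 [01000]: clauses=TTTFTTT -> 0
  row 9 [01001]: clauses=TTTFTTT -> 0
  row 10 [01010]: clauses=TTTFTTT -> 0
  row 11 [01011]: clauses=TTTFTTT -> 0
  row 12 [01100]: clauses=TFTFTTT -> 0
  row 13 [01101]: clauses=TFTFTFT -> 0
  row 14 [01110]: clauses=TFTFTTT -> 0
  row 15 [01111]: clauses=TFTFTFT -> 0
  row 16 [10000]: clauses=FTFTFTF -> 0
  row 17 [10001]: clauses=FTFTFTF -> 0
  row 18 [10010]: clauses=FTFTTTF -> 0
  row 19 [10011]: clauses=FTFTTTF -> 0
  row 20 [10100]: clauses=FFFTFTF -> 0
  row 21 [10101]: clauses=FFFTFTF -> 0
  row 22 [10110]: clauses=FFFTTTF -> 0
  row 23 [10111]: clauses=FFFTTTF -> 0
  row 24 [11000]: clauses=FTTTTTF -> 0
  row 25 [11001]: clauses=FTTTTTF -> 0
  row 26 [11010]: clauses=FTTTTTF -> 0
  row 27 [11011]: clauses=FTTTTTF -> 0
  row 28 [11100]: clauses=FFTTTTF -> 0
  row 29 [11101]: clauses=FFTTTFF -> 0
  row 30 [11110]: clauses=FFTTTTF -> 0
  row 31 [11111]: clauses=FFTTTFF -> 0
Full result column, 8 rows per line (x1,x2 fixed per line; x3,x4,x5 runs 000..111 left to right):
  rows 0-7 [x1,x2=00]: 00000000  (ones: 0)
  rows 8-15 [x1,x2=01]: 00000000  (ones: 0)
  rows 16-23 [x1,x2=10]: 00000000  (ones: 0)
  rows 24-31 [x1,x2=11]: 00000000  (ones: 0)
Satisfying assignments = 0+0+0+0 = 0

0


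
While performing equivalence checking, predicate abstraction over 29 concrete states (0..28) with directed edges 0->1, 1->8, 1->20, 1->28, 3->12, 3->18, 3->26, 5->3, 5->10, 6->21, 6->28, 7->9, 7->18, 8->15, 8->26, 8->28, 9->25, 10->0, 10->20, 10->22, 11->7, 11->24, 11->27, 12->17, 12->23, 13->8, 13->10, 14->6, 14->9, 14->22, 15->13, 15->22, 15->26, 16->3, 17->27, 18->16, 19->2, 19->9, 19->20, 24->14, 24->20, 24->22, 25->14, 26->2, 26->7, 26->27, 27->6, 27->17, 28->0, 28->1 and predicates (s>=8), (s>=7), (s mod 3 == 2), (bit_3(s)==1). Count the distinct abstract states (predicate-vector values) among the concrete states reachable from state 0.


BFS from 0:
Concrete reachable: {0, 1, 2, 3, 6, 7, 8, 9, 10, 12, 13, 14, 15, 16, 17, 18, 20, 21, 22, 23, 25, 26, 27, 28}
Abstract via predicates (s>=8), (s>=7), (s mod 3 == 2), (bit_3(s)==1):
  (0,0,0,0) <- {0, 1, 3, 6}
  (0,0,1,0) <- {2}
  (0,1,0,0) <- {7}
  (1,1,0,0) <- {16, 18, 21, 22}
  (1,1,0,1) <- {9, 10, 12, 13, 15, 25, 27, 28}
  (1,1,1,0) <- {17, 20, 23}
  (1,1,1,1) <- {8, 14, 26}
Distinct abstract states = 7

7


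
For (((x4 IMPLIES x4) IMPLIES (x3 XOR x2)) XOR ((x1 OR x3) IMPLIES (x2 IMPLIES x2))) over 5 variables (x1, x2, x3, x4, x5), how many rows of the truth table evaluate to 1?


Formula: (((x4 IMPLIES x4) IMPLIES (x3 XOR x2)) XOR ((x1 OR x3) IMPLIES (x2 IMPLIES x2))) over 5 vars (32 rows)
Evaluate each row (x1, x2, x3, x4, x5 as bits, MSB first):
  row 0 [00000]: (((0 IMPLIES 0) IMPLIES (0 XOR 0)) XOR ((0 OR 0) IMPLIES (0 IMPLIES 0))) -> 1
  row 1 [00001]: (((0 IMPLIES 0) IMPLIES (0 XOR 0)) XOR ((0 OR 0) IMPLIES (0 IMPLIES 0))) -> 1
  row 2 [00010]: (((1 IMPLIES 1) IMPLIES (0 XOR 0)) XOR ((0 OR 0) IMPLIES (0 IMPLIES 0))) -> 1
  row 3 [00011]: (((1 IMPLIES 1) IMPLIES (0 XOR 0)) XOR ((0 OR 0) IMPLIES (0 IMPLIES 0))) -> 1
  row 4 [00100]: (((0 IMPLIES 0) IMPLIES (1 XOR 0)) XOR ((0 OR 1) IMPLIES (0 IMPLIES 0))) -> 0
  row 5 [00101]: (((0 IMPLIES 0) IMPLIES (1 XOR 0)) XOR ((0 OR 1) IMPLIES (0 IMPLIES 0))) -> 0
  row 6 [00110]: (((1 IMPLIES 1) IMPLIES (1 XOR 0)) XOR ((0 OR 1) IMPLIES (0 IMPLIES 0))) -> 0
  row 7 [00111]: (((1 IMPLIES 1) IMPLIES (1 XOR 0)) XOR ((0 OR 1) IMPLIES (0 IMPLIES 0))) -> 0
  row 8 [01000]: (((0 IMPLIES 0) IMPLIES (0 XOR 1)) XOR ((0 OR 0) IMPLIES (1 IMPLIES 1))) -> 0
  row 9 [01001]: (((0 IMPLIES 0) IMPLIES (0 XOR 1)) XOR ((0 OR 0) IMPLIES (1 IMPLIES 1))) -> 0
  row 10 [01010]: (((1 IMPLIES 1) IMPLIES (0 XOR 1)) XOR ((0 OR 0) IMPLIES (1 IMPLIES 1))) -> 0
  row 11 [01011]: (((1 IMPLIES 1) IMPLIES (0 XOR 1)) XOR ((0 OR 0) IMPLIES (1 IMPLIES 1))) -> 0
  row 12 [01100]: (((0 IMPLIES 0) IMPLIES (1 XOR 1)) XOR ((0 OR 1) IMPLIES (1 IMPLIES 1))) -> 1
  row 13 [01101]: (((0 IMPLIES 0) IMPLIES (1 XOR 1)) XOR ((0 OR 1) IMPLIES (1 IMPLIES 1))) -> 1
  row 14 [01110]: (((1 IMPLIES 1) IMPLIES (1 XOR 1)) XOR ((0 OR 1) IMPLIES (1 IMPLIES 1))) -> 1
  row 15 [01111]: (((1 IMPLIES 1) IMPLIES (1 XOR 1)) XOR ((0 OR 1) IMPLIES (1 IMPLIES 1))) -> 1
  row 16 [10000]: (((0 IMPLIES 0) IMPLIES (0 XOR 0)) XOR ((1 OR 0) IMPLIES (0 IMPLIES 0))) -> 1
  row 17 [10001]: (((0 IMPLIES 0) IMPLIES (0 XOR 0)) XOR ((1 OR 0) IMPLIES (0 IMPLIES 0))) -> 1
  row 18 [10010]: (((1 IMPLIES 1) IMPLIES (0 XOR 0)) XOR ((1 OR 0) IMPLIES (0 IMPLIES 0))) -> 1
  row 19 [10011]: (((1 IMPLIES 1) IMPLIES (0 XOR 0)) XOR ((1 OR 0) IMPLIES (0 IMPLIES 0))) -> 1
  row 20 [10100]: (((0 IMPLIES 0) IMPLIES (1 XOR 0)) XOR ((1 OR 1) IMPLIES (0 IMPLIES 0))) -> 0
  row 21 [10101]: (((0 IMPLIES 0) IMPLIES (1 XOR 0)) XOR ((1 OR 1) IMPLIES (0 IMPLIES 0))) -> 0
  row 22 [10110]: (((1 IMPLIES 1) IMPLIES (1 XOR 0)) XOR ((1 OR 1) IMPLIES (0 IMPLIES 0))) -> 0
  row 23 [10111]: (((1 IMPLIES 1) IMPLIES (1 XOR 0)) XOR ((1 OR 1) IMPLIES (0 IMPLIES 0))) -> 0
  row 24 [11000]: (((0 IMPLIES 0) IMPLIES (0 XOR 1)) XOR ((1 OR 0) IMPLIES (1 IMPLIES 1))) -> 0
  row 25 [11001]: (((0 IMPLIES 0) IMPLIES (0 XOR 1)) XOR ((1 OR 0) IMPLIES (1 IMPLIES 1))) -> 0
  row 26 [11010]: (((1 IMPLIES 1) IMPLIES (0 XOR 1)) XOR ((1 OR 0) IMPLIES (1 IMPLIES 1))) -> 0
  row 27 [11011]: (((1 IMPLIES 1) IMPLIES (0 XOR 1)) XOR ((1 OR 0) IMPLIES (1 IMPLIES 1))) -> 0
  row 28 [11100]: (((0 IMPLIES 0) IMPLIES (1 XOR 1)) XOR ((1 OR 1) IMPLIES (1 IMPLIES 1))) -> 1
  row 29 [11101]: (((0 IMPLIES 0) IMPLIES (1 XOR 1)) XOR ((1 OR 1) IMPLIES (1 IMPLIES 1))) -> 1
  row 30 [11110]: (((1 IMPLIES 1) IMPLIES (1 XOR 1)) XOR ((1 OR 1) IMPLIES (1 IMPLIES 1))) -> 1
  row 31 [11111]: (((1 IMPLIES 1) IMPLIES (1 XOR 1)) XOR ((1 OR 1) IMPLIES (1 IMPLIES 1))) -> 1
Full result column, 8 rows per line (x1,x2 fixed per line; x3,x4,x5 runs 000..111 left to right):
  rows 0-7 [x1,x2=00]: 11110000  (ones: 4)
  rows 8-15 [x1,x2=01]: 00001111  (ones: 4)
  rows 16-23 [x1,x2=10]: 11110000  (ones: 4)
  rows 24-31 [x1,x2=11]: 00001111  (ones: 4)
Count of 1-rows = 4+4+4+4 = 16

16


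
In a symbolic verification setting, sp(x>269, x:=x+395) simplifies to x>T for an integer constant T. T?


Formula: sp(P, x:=E) = exists old_x. (x = E[old_x/x]) AND P[old_x/x] (old_x is the value of x before the assignment; eliminate old_x by solving x = E[old_x/x] for old_x)
Step 1: Precondition P: x>269, i.e. old_x > 269
Step 2: Assignment gives x = old_x + 395, so old_x = x - 395
Step 3: Substitute into P: x - 395 > 269
Step 4: Simplify: x > 269+395 = 664

664


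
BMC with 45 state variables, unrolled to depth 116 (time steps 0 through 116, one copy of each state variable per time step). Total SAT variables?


BMC unrolls to depth k, creating one copy of each state var for steps 0..k.
Step count = 116 + 1 = 117 (steps 0 through 116)
Vars per step = 45
Total = 45 * 117 = 5265

5265


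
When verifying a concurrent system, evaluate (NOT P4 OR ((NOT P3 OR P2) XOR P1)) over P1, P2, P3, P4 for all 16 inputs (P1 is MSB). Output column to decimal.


Formula: (NOT P4 OR ((NOT P3 OR P2) XOR P1)) over P1, P2, P3, P4 (16 rows)
Evaluate each row (bits = P1,P2,P3,P4, MSB first):
  row 0 [0000]: (NOT 0 OR ((NOT 0 OR 0) XOR 0)) -> 1
  row 1 [0001]: (NOT 1 OR ((NOT 0 OR 0) XOR 0)) -> 1
  row 2 [0010]: (NOT 0 OR ((NOT 1 OR 0) XOR 0)) -> 1
  row 3 [0011]: (NOT 1 OR ((NOT 1 OR 0) XOR 0)) -> 0
  row 4 [0100]: (NOT 0 OR ((NOT 0 OR 1) XOR 0)) -> 1
  row 5 [0101]: (NOT 1 OR ((NOT 0 OR 1) XOR 0)) -> 1
  row 6 [0110]: (NOT 0 OR ((NOT 1 OR 1) XOR 0)) -> 1
  row 7 [0111]: (NOT 1 OR ((NOT 1 OR 1) XOR 0)) -> 1
  row 8 [1000]: (NOT 0 OR ((NOT 0 OR 0) XOR 1)) -> 1
  row 9 [1001]: (NOT 1 OR ((NOT 0 OR 0) XOR 1)) -> 0
  row 10 [1010]: (NOT 0 OR ((NOT 1 OR 0) XOR 1)) -> 1
  row 11 [1011]: (NOT 1 OR ((NOT 1 OR 0) XOR 1)) -> 1
  row 12 [1100]: (NOT 0 OR ((NOT 0 OR 1) XOR 1)) -> 1
  row 13 [1101]: (NOT 1 OR ((NOT 0 OR 1) XOR 1)) -> 0
  row 14 [1110]: (NOT 0 OR ((NOT 1 OR 1) XOR 1)) -> 1
  row 15 [1111]: (NOT 1 OR ((NOT 1 OR 1) XOR 1)) -> 0
Full result column, 4 rows per line (P1,P2 fixed per line; P3,P4 runs 00..11 left to right):
  rows 0-3 [P1,P2=00]: 1110  = hex E
  rows 4-7 [P1,P2=01]: 1111  = hex F
  rows 8-11 [P1,P2=10]: 1011  = hex B
  rows 12-15 [P1,P2=11]: 1010  = hex A
Output column (row 0 .. row 15) = 1110111110111010
Output column grouped in 4s = 1110 1111 1011 1010 = 0xEFBA
Convert to decimal digit by digit (value = value*16 + digit):
  E -> 14
  14*16 + 15 (F) = 239
  239*16 + 11 (B) = 3835
  3835*16 + 10 (A) = 61370
Decimal = 61370

61370


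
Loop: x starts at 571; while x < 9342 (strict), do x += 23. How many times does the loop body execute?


Step 1: x goes from 571 toward 9342 by 23; the body runs while x<9342, so iterations = ceil((bound-start)/step)
Step 2: Distance=8771
Step 3: ceil(8771/23)=382

382


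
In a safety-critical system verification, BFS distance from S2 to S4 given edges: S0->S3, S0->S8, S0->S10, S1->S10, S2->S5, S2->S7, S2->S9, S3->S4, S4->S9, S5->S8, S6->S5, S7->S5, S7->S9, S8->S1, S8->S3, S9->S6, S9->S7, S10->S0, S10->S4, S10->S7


BFS layer-by-layer from S2:
  dist 0: {S2}
  dist 1: {S5, S7, S9}
  dist 2: {S6, S8}
  dist 3: {S1, S3}
  dist 4: {S4, S10}
  -> S4 reached at distance 4
Shortest path length = 4

4


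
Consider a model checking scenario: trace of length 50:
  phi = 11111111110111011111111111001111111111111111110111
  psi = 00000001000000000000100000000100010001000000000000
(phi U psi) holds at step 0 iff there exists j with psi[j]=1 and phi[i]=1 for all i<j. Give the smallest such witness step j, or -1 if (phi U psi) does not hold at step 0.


(phi U psi) at 0: need smallest j with psi[j]=1 and phi[i]=1 for all i in [0,j).
Scan from step 0:
  step 0: phi=1, psi=0 -> continue
  step 1: phi=1, psi=0 -> continue
  step 2: phi=1, psi=0 -> continue
  step 3: phi=1, psi=0 -> continue
  step 7: psi=1 and phi held for [0,7) -> witness found
Witness step = 7

7


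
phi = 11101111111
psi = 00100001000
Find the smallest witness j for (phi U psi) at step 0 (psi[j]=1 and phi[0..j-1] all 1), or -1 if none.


(phi U psi) at 0: need smallest j with psi[j]=1 and phi[i]=1 for all i in [0,j).
Scan from step 0:
  step 0: phi=1, psi=0 -> continue
  step 1: phi=1, psi=0 -> continue
  step 2: psi=1 and phi held for [0,2) -> witness found
Witness step = 2

2


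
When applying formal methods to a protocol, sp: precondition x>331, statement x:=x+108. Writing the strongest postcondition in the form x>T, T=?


Formula: sp(P, x:=E) = exists old_x. (x = E[old_x/x]) AND P[old_x/x] (old_x is the value of x before the assignment; eliminate old_x by solving x = E[old_x/x] for old_x)
Step 1: Precondition P: x>331, i.e. old_x > 331
Step 2: Assignment gives x = old_x + 108, so old_x = x - 108
Step 3: Substitute into P: x - 108 > 331
Step 4: Simplify: x > 331+108 = 439

439


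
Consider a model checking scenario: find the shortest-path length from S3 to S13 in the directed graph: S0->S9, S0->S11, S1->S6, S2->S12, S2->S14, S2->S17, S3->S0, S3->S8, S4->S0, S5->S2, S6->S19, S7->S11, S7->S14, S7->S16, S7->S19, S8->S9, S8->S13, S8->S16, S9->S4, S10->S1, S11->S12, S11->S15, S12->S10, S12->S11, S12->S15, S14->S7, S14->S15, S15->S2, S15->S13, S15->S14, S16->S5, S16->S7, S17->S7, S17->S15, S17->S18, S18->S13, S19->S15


BFS layer-by-layer from S3:
  dist 0: {S3}
  dist 1: {S0, S8}
  dist 2: {S9, S11, S13, S16}
  -> S13 reached at distance 2
Shortest path length = 2

2


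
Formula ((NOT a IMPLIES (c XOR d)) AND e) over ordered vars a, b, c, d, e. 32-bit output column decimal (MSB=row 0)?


Formula: ((NOT a IMPLIES (c XOR d)) AND e) over a, b, c, d, e (32 rows)
Evaluate each row (bits = a,b,c,d,e, MSB first):
  row 0 [00000]: ((NOT 0 IMPLIES (0 XOR 0)) AND 0) -> 0
  row 1 [00001]: ((NOT 0 IMPLIES (0 XOR 0)) AND 1) -> 0
  row 2 [00010]: ((NOT 0 IMPLIES (0 XOR 1)) AND 0) -> 0
  row 3 [00011]: ((NOT 0 IMPLIES (0 XOR 1)) AND 1) -> 1
  row 4 [00100]: ((NOT 0 IMPLIES (1 XOR 0)) AND 0) -> 0
  row 5 [00101]: ((NOT 0 IMPLIES (1 XOR 0)) AND 1) -> 1
  row 6 [00110]: ((NOT 0 IMPLIES (1 XOR 1)) AND 0) -> 0
  row 7 [00111]: ((NOT 0 IMPLIES (1 XOR 1)) AND 1) -> 0
  row 8 [01000]: ((NOT 0 IMPLIES (0 XOR 0)) AND 0) -> 0
  row 9 [01001]: ((NOT 0 IMPLIES (0 XOR 0)) AND 1) -> 0
  row 10 [01010]: ((NOT 0 IMPLIES (0 XOR 1)) AND 0) -> 0
  row 11 [01011]: ((NOT 0 IMPLIES (0 XOR 1)) AND 1) -> 1
  row 12 [01100]: ((NOT 0 IMPLIES (1 XOR 0)) AND 0) -> 0
  row 13 [01101]: ((NOT 0 IMPLIES (1 XOR 0)) AND 1) -> 1
  row 14 [01110]: ((NOT 0 IMPLIES (1 XOR 1)) AND 0) -> 0
  row 15 [01111]: ((NOT 0 IMPLIES (1 XOR 1)) AND 1) -> 0
  row 16 [10000]: ((NOT 1 IMPLIES (0 XOR 0)) AND 0) -> 0
  row 17 [10001]: ((NOT 1 IMPLIES (0 XOR 0)) AND 1) -> 1
  row 18 [10010]: ((NOT 1 IMPLIES (0 XOR 1)) AND 0) -> 0
  row 19 [10011]: ((NOT 1 IMPLIES (0 XOR 1)) AND 1) -> 1
  row 20 [10100]: ((NOT 1 IMPLIES (1 XOR 0)) AND 0) -> 0
  row 21 [10101]: ((NOT 1 IMPLIES (1 XOR 0)) AND 1) -> 1
  row 22 [10110]: ((NOT 1 IMPLIES (1 XOR 1)) AND 0) -> 0
  row 23 [10111]: ((NOT 1 IMPLIES (1 XOR 1)) AND 1) -> 1
  row 24 [11000]: ((NOT 1 IMPLIES (0 XOR 0)) AND 0) -> 0
  row 25 [11001]: ((NOT 1 IMPLIES (0 XOR 0)) AND 1) -> 1
  row 26 [11010]: ((NOT 1 IMPLIES (0 XOR 1)) AND 0) -> 0
  row 27 [11011]: ((NOT 1 IMPLIES (0 XOR 1)) AND 1) -> 1
  row 28 [11100]: ((NOT 1 IMPLIES (1 XOR 0)) AND 0) -> 0
  row 29 [11101]: ((NOT 1 IMPLIES (1 XOR 0)) AND 1) -> 1
  row 30 [11110]: ((NOT 1 IMPLIES (1 XOR 1)) AND 0) -> 0
  row 31 [11111]: ((NOT 1 IMPLIES (1 XOR 1)) AND 1) -> 1
Full result column, 4 rows per line (a,b,c fixed per line; d,e runs 00..11 left to right):
  rows 0-3 [a,b,c=000]: 0001  = hex 1
  rows 4-7 [a,b,c=001]: 0100  = hex 4
  rows 8-11 [a,b,c=010]: 0001  = hex 1
  rows 12-15 [a,b,c=011]: 0100  = hex 4
  rows 16-19 [a,b,c=100]: 0101  = hex 5
  rows 20-23 [a,b,c=101]: 0101  = hex 5
  rows 24-27 [a,b,c=110]: 0101  = hex 5
  rows 28-31 [a,b,c=111]: 0101  = hex 5
Output column (row 0 .. row 31) = 00010100000101000101010101010101
Output column grouped in 4s = 0001 0100 0001 0100 0101 0101 0101 0101 = 0x14145555
Convert to decimal digit by digit (value = value*16 + digit):
  1 -> 1
  1*16 + 4 = 20
  20*16 + 1 = 321
  321*16 + 4 = 5140
  5140*16 + 5 = 82245
  82245*16 + 5 = 1315925
  1315925*16 + 5 = 21054805
  21054805*16 + 5 = 336876885
Decimal = 336876885

336876885


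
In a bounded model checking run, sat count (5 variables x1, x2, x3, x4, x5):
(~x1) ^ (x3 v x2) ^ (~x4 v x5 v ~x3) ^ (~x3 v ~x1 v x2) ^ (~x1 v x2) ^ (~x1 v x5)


CNF with 6 clauses over 5 vars (32 assignments).
An assignment satisfies CNF iff every clause has >=1 true literal.
Check each row (bits = x1,x2,x3,x4,x5; clause T/F shown):
  row 0 [00000]: clauses=TFTTTT -> 0
  row 1 [00001]: clauses=TFTTTT -> 0
  row 2 [00010]: clauses=TFTTTT -> 0
  row 3 [00011]: clauses=TFTTTT -> 0
  row 4 [00100]: clauses=TTTTTT -> 1
  row 5 [00101]: clauses=TTTTTT -> 1
  row 6 [00110]: clauses=TTFTTT -> 0
  row 7 [00111]: clauses=TTTTTT -> 1
  row 8 [01000]: clauses=TTTTTT -> 1
  row 9 [01001]: clauses=TTTTTT -> 1
  row 10 [01010]: clauses=TTTTTT -> 1
  row 11 [01011]: clauses=TTTTTT -> 1
  row 12 [01100]: clauses=TTTTTT -> 1
  row 13 [01101]: clauses=TTTTTT -> 1
  row 14 [01110]: clauses=TTFTTT -> 0
  row 15 [01111]: clauses=TTTTTT -> 1
  row 16 [10000]: clauses=FFTTFF -> 0
  row 17 [10001]: clauses=FFTTFT -> 0
  row 18 [10010]: clauses=FFTTFF -> 0
  row 19 [10011]: clauses=FFTTFT -> 0
  row 20 [10100]: clauses=FTTFFF -> 0
  row 21 [10101]: clauses=FTTFFT -> 0
  row 22 [10110]: clauses=FTFFFF -> 0
  row 23 [10111]: clauses=FTTFFT -> 0
  row 24 [11000]: clauses=FTTTTF -> 0
  row 25 [11001]: clauses=FTTTTT -> 0
  row 26 [11010]: clauses=FTTTTF -> 0
  row 27 [11011]: clauses=FTTTTT -> 0
  row 28 [11100]: clauses=FTTTTF -> 0
  row 29 [11101]: clauses=FTTTTT -> 0
  row 30 [11110]: clauses=FTFTTF -> 0
  row 31 [11111]: clauses=FTTTTT -> 0
Full result column, 8 rows per line (x1,x2 fixed per line; x3,x4,x5 runs 000..111 left to right):
  rows 0-7 [x1,x2=00]: 00001101  (ones: 3)
  rows 8-15 [x1,x2=01]: 11111101  (ones: 7)
  rows 16-23 [x1,x2=10]: 00000000  (ones: 0)
  rows 24-31 [x1,x2=11]: 00000000  (ones: 0)
Satisfying assignments = 3+7+0+0 = 10

10
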